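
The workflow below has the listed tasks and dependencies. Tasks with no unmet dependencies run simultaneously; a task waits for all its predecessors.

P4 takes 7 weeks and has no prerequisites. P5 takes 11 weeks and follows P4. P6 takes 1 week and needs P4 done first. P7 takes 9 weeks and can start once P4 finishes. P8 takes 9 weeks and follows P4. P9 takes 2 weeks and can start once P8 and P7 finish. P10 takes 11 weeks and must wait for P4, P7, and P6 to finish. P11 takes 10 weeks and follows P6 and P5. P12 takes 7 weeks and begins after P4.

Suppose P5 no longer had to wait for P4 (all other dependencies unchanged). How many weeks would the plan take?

Original critical path: P4→P5→P11 = 7+11+10 = 28 ⇒ 28 weeks.
Without P4→P5, P5's earliest start moves from 7 to 0.
New critical path: P4→P7→P10 = 7+9+11 = 27 ⇒ 27 weeks.

27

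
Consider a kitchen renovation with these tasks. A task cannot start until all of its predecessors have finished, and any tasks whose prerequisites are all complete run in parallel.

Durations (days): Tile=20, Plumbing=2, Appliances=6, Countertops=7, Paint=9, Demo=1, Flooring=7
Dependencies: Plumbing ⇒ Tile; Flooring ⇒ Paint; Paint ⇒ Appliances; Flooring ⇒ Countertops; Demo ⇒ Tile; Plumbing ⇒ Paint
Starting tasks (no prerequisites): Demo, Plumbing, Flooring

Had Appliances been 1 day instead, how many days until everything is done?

The binding path is Flooring→Paint→Appliances = 7+9+6 = 22; finish at 22 days.
Since Appliances is critical, the -5 change carries straight to that chain (now 17 days).
Now Plumbing→Tile = 2+20 = 22 is longest, so the finish becomes 22 days.

22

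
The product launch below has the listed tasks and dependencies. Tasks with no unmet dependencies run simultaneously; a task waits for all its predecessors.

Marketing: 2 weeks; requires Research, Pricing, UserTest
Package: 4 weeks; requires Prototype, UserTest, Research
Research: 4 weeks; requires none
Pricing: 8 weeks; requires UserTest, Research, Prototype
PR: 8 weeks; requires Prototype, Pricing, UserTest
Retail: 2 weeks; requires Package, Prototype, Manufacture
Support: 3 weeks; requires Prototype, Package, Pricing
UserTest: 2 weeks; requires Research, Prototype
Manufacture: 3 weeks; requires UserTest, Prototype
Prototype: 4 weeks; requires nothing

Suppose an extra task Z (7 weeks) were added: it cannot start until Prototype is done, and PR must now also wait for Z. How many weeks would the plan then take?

Originally the plan takes 22 weeks.
With Z inserted, PR now waits for max(Prototype, Pricing, UserTest, Z).
New critical path: Research→UserTest→Pricing→PR = 4+2+8+8 = 22 ⇒ 22 weeks.

22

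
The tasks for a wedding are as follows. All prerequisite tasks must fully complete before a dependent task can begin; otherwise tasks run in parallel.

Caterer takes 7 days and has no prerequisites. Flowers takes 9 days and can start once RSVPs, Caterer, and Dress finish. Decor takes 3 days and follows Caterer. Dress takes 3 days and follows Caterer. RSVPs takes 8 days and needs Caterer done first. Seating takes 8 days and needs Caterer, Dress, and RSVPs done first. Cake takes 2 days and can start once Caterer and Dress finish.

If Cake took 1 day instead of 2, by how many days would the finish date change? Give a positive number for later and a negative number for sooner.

0

Critical path before the change: Caterer→RSVPs→Flowers = 7+8+9 = 24 giving 24 days.
Cake has 12 days of float (longest path through it is 12).
The critical path is still Caterer→RSVPs→Flowers; finish is now 24 days.
Change in finish: 24 − 24 = +0 days.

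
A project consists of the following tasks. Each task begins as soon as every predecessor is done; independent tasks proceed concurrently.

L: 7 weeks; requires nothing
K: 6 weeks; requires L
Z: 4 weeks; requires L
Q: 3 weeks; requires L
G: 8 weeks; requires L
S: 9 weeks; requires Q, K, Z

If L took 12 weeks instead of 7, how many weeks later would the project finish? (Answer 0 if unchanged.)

As given, the longest chain is L→K→S = 7+6+9 = 22, so the finish is 22 weeks.
L lies on that path, so at 12 weeks the path becomes 27 weeks.
No other chain overtakes it, so the finish is 27 weeks.
Change in finish: 27 − 22 = +5 weeks.

5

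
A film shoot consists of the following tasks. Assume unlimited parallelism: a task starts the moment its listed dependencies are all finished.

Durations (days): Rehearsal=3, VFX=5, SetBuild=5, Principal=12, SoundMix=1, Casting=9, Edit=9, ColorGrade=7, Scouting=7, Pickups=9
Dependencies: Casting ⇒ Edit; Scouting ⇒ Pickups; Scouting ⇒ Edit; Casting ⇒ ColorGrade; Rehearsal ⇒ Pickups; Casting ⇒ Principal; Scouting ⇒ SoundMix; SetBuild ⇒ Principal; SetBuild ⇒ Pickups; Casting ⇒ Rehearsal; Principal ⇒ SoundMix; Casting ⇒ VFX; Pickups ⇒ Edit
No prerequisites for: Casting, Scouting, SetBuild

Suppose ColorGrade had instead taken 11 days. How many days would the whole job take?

30

The binding path is Casting→Rehearsal→Pickups→Edit = 9+3+9+9 = 30; finish at 30 days.
ColorGrade has 14 days of float (longest path through it is 16).
The critical path is still Casting→Rehearsal→Pickups→Edit; finish is now 30 days.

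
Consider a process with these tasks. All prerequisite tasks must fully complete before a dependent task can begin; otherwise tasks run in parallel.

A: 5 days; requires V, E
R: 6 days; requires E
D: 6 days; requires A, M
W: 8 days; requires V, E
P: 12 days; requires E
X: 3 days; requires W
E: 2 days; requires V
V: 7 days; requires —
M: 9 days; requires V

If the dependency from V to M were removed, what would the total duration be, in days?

21

Original critical path: V→M→D = 7+9+6 = 22 ⇒ 22 days.
Without V→M, M's earliest start moves from 7 to 0.
After: V→E→P = 7+2+12 = 21 → 21 days.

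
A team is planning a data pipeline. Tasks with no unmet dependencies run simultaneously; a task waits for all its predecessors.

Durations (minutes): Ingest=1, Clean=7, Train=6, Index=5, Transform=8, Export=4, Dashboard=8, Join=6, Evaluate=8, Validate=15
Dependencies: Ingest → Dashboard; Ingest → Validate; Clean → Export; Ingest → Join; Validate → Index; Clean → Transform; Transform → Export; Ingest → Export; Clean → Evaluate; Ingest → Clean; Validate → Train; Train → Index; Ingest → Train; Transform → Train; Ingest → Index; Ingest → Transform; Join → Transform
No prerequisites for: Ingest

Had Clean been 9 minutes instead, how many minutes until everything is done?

29

Actual critical path: Ingest→Clean→Transform→Train→Index = 1+7+8+6+5 = 27 ⇒ 27 minutes.
Clean is on the critical path; changing it to 9 makes that path 29 minutes.
No other chain overtakes it, so the finish is 29 minutes.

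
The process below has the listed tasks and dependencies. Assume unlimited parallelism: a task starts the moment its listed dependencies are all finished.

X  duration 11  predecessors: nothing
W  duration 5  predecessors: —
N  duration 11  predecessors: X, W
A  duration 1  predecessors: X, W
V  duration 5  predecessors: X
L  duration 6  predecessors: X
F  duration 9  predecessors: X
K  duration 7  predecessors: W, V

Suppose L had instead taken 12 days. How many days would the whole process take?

Actual critical path: X→V→K = 11+5+7 = 23 ⇒ 23 days.
L has 6 days of float (longest path through it is 17).
That remains the longest chain; total 23 days.

23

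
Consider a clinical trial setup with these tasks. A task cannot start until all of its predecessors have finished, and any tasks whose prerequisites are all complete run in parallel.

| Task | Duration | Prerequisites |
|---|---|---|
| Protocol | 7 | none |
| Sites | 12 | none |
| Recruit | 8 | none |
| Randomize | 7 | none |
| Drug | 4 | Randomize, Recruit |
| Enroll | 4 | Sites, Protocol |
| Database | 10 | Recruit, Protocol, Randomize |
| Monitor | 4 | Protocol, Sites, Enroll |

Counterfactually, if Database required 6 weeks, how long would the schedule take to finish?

20

Actual critical path: Sites→Enroll→Monitor = 12+4+4 = 20 ⇒ 20 weeks.
Database is off the critical path — its longest chain is 18 weeks, giving 2 of slack.
The critical path is still Sites→Enroll→Monitor; finish is now 20 weeks.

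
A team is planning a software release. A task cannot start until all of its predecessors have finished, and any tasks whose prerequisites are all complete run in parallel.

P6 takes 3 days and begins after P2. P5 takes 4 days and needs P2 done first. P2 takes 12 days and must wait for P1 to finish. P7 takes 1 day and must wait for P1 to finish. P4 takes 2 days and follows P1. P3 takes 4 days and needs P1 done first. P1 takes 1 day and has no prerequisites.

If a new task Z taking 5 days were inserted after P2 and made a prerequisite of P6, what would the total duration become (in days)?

21

Originally the plan takes 17 days.
With Z inserted, P6 now waits for max(P2, Z).
New critical path: P1→P2→Z→P6 = 1+12+5+3 = 21 ⇒ 21 days.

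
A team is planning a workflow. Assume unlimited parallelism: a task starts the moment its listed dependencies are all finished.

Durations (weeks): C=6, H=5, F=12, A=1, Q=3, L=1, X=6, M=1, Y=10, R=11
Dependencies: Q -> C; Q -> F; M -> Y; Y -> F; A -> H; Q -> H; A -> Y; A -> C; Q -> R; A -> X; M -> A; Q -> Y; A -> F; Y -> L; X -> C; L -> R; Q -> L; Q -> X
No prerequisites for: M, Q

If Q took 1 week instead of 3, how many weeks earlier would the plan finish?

The binding path is Q→Y→F = 3+10+12 = 25; finish at 25 weeks.
Since Q is critical, the -2 change carries straight to that chain (now 23 weeks).
New critical path: M→A→Y→F = 1+1+10+12 = 24 ⇒ 24 weeks.
Change in finish: 24 − 25 = -1 weeks.

1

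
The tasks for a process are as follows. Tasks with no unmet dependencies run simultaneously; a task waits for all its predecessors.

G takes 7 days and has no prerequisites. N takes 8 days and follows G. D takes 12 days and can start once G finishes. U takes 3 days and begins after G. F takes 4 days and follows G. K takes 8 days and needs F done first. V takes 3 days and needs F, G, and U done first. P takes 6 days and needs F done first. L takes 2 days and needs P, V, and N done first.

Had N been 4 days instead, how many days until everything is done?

Baseline: G→D = 7+12 = 19 → 19 days.
N has 2 days of float (longest path through it is 17).
No other chain overtakes it, so the finish is 19 days.

19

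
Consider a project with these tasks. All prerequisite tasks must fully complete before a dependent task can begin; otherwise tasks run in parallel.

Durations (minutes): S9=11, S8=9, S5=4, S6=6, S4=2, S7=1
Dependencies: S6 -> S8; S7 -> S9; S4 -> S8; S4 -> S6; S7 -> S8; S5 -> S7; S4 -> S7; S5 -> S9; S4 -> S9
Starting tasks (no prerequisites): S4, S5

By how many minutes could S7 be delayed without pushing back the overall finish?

The longest chain is S4→S6→S8 = 2+6+9 = 17; overall finish 17 minutes.
S7 finishes as early as 5 and must finish by 6.
Float = 17 − 16 = 1.

1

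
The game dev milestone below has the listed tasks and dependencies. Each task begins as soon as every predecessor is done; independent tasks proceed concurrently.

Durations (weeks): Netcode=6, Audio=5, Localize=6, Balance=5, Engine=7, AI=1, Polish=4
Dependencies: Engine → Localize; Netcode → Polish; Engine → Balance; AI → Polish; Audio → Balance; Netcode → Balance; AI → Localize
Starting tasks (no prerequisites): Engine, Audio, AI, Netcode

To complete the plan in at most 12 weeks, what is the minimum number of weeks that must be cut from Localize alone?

1

Current finish: 13 weeks; target: 12.
Localize is on every critical path, so each week cut from Localize cuts the finish by one (this holds down to a finish of 12).
Need 13 − 12 = 1 week off Localize → Localize becomes 5 weeks, finish becomes 12.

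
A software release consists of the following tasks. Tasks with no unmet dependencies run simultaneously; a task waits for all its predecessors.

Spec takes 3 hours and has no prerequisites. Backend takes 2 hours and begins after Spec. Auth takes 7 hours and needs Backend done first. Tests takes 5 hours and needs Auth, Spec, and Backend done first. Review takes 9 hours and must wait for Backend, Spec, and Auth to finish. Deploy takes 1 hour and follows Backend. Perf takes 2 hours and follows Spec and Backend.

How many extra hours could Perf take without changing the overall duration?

Spec→Backend→Auth→Review = 3+2+7+9 = 21 sets the makespan at 21 hours.
Longest path through Perf: 7 hours (earliest finish 7, latest finish 21).
Float = 21 − 7 = 14.

14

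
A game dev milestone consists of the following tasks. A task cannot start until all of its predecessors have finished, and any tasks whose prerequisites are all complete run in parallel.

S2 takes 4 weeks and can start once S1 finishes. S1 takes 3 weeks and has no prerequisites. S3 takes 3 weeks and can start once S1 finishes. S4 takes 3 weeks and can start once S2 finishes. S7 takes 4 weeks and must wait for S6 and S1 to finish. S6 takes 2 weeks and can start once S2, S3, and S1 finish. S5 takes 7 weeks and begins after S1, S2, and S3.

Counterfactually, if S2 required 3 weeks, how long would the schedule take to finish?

13

As given, the longest chain is S1→S2→S5 = 3+4+7 = 14, so the finish is 14 weeks.
S2 lies on that path, so at 3 weeks the path becomes 13 weeks.
The critical path is still S1→S2→S5; finish is now 13 weeks.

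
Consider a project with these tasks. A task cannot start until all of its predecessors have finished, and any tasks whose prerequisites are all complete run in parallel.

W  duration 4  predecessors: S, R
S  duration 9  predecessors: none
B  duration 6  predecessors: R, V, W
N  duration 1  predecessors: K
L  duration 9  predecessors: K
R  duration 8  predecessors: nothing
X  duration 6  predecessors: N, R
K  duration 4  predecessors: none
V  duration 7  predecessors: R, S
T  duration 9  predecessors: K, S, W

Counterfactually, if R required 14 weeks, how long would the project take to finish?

Critical path before the change: S→W→T = 9+4+9 = 22 giving 22 weeks.
The longest path through R is only 21 weeks, so R has float 1.
The binding chain switches to R→W→T = 14+4+9 = 27; finish 27 weeks.

27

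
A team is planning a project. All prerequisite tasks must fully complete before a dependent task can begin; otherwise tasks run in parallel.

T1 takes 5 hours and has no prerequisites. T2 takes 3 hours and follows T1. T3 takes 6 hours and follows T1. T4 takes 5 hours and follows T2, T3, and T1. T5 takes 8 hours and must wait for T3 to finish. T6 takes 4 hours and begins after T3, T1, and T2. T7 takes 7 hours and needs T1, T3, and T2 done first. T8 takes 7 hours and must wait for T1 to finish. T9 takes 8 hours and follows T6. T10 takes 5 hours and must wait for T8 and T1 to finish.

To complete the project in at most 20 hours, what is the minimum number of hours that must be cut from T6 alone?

Current finish: 23 hours; target: 20.
T6 is on every critical path, so each hour cut from T6 cuts the finish by one (this holds down to a finish of 20).
Need 23 − 20 = 3 hours off T6 → T6 becomes 1 hour, finish becomes 20.

3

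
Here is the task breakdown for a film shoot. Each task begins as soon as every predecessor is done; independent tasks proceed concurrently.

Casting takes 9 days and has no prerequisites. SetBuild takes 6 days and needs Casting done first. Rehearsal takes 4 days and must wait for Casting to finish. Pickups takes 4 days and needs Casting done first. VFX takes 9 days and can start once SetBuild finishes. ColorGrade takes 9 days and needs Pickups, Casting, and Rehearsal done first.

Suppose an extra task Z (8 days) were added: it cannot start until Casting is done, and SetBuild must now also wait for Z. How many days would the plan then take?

Originally the plan takes 24 days.
With Z inserted, SetBuild now waits for max(Casting, Z).
New critical path: Casting→Z→SetBuild→VFX = 9+8+6+9 = 32 ⇒ 32 days.

32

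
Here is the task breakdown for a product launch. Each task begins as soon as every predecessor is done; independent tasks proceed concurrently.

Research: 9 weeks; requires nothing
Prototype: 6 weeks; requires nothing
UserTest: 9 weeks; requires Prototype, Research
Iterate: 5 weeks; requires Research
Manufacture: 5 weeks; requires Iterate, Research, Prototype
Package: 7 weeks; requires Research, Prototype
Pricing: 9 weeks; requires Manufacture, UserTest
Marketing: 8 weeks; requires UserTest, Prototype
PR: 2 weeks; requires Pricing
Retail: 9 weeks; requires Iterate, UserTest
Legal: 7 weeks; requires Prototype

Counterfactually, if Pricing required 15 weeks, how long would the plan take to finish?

Critical path before the change: Research→Iterate→Manufacture→Pricing→PR = 9+5+5+9+2 = 30 giving 30 weeks.
Pricing lies on that path, so at 15 weeks the path becomes 36 weeks.
No other chain overtakes it, so the finish is 36 weeks.

36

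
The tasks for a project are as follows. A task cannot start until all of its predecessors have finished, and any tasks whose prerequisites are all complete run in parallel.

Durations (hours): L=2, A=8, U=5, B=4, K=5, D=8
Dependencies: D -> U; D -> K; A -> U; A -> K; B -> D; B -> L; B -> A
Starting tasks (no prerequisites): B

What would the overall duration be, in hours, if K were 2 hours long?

Critical path before the change: B→A→K = 4+8+5 = 17 giving 17 hours.
K lies on that path, so at 2 hours the path becomes 14 hours.
New critical path: B→A→U = 4+8+5 = 17 ⇒ 17 hours.

17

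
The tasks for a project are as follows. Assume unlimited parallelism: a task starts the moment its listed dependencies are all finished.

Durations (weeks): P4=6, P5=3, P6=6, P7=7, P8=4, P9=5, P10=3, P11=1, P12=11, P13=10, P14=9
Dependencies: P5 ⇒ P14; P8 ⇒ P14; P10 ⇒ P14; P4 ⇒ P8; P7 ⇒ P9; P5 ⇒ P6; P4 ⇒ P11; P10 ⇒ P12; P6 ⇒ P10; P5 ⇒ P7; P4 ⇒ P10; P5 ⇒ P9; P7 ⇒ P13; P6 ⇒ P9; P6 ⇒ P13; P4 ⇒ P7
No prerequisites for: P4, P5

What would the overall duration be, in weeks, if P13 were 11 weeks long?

The binding path is P4→P7→P13 = 6+7+10 = 23; finish at 23 weeks.
P13 lies on that path, so at 11 weeks the path becomes 24 weeks.
That remains the longest chain; total 24 weeks.

24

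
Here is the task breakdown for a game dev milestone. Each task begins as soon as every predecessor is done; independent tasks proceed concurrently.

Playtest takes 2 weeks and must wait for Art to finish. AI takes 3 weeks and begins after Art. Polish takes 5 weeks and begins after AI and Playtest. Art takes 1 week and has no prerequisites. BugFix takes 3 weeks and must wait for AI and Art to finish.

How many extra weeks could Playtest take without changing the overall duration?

1

Critical path: Art→AI→Polish = 1+3+5 = 9, so the finish is 9 weeks.
Playtest finishes as early as 3 and must finish by 4.
Slack of Playtest = 2 − 1 = 1 week.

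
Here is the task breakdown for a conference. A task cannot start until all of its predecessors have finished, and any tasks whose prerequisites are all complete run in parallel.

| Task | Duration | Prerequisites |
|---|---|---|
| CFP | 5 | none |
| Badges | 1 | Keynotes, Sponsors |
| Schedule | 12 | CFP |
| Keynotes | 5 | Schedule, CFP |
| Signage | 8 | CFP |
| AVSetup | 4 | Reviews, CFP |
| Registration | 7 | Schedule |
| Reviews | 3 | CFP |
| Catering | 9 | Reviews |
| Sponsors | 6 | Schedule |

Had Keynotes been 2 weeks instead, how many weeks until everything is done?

24

As given, the longest chain is CFP→Schedule→Sponsors→Badges = 5+12+6+1 = 24, so the finish is 24 weeks.
The longest path through Keynotes is only 23 weeks, so Keynotes has float 1.
No other chain overtakes it, so the finish is 24 weeks.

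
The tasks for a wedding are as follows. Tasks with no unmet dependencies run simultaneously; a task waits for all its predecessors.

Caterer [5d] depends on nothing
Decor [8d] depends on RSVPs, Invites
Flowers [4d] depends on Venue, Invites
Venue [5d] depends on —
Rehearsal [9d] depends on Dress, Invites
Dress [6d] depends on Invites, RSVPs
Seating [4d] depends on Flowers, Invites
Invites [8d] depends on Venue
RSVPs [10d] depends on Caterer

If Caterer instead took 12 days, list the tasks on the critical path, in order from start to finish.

Caterer, RSVPs, Dress, Rehearsal

Critical path before the change: Caterer→RSVPs→Dress→Rehearsal = 5+10+6+9 = 30 giving 30 days.
Since Caterer is critical, the +7 change carries straight to that chain (now 37 days).
No other chain overtakes it, so the finish is 37 days.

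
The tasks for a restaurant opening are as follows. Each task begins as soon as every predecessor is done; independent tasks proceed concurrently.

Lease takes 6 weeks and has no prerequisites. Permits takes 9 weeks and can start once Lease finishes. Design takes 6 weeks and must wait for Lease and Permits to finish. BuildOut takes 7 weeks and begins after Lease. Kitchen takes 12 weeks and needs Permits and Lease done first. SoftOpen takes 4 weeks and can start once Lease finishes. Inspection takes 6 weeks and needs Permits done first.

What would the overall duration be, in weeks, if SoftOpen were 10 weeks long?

Critical path before the change: Lease→Permits→Kitchen = 6+9+12 = 27 giving 27 weeks.
The longest path through SoftOpen is only 10 weeks, so SoftOpen has float 17.
No other chain overtakes it, so the finish is 27 weeks.

27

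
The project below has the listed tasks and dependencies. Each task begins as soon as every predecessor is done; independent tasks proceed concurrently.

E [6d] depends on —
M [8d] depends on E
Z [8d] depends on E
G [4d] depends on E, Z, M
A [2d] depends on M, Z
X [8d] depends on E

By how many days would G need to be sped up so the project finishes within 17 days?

Current finish: 18 days; target: 17.
G is on every critical path, so each day cut from G cuts the finish by one (this holds down to a finish of 16).
Need 18 − 17 = 1 day off G → G becomes 3 days, finish becomes 17.

1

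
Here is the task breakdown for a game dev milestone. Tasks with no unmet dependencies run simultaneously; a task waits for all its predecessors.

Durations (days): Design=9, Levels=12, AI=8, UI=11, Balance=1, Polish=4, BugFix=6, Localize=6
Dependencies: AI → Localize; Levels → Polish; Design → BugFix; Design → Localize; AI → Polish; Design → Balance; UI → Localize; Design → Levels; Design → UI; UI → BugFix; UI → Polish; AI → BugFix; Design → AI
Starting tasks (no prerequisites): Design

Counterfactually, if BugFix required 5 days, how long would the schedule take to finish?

The binding path is Design→UI→BugFix = 9+11+6 = 26; finish at 26 days.
BugFix lies on that path, so at 5 days the path becomes 25 days.
New critical path: Design→UI→Localize = 9+11+6 = 26 ⇒ 26 days.

26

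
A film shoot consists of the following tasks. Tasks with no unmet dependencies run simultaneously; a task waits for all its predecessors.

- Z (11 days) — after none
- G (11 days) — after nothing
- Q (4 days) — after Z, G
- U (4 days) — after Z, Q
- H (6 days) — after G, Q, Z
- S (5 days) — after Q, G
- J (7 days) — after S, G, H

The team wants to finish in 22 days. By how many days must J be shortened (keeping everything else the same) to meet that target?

6

Current finish: 28 days; target: 22.
J is on every critical path, so each day cut from J cuts the finish by one (this holds down to a finish of 22).
Need 28 − 22 = 6 days off J → J becomes 1 day, finish becomes 22.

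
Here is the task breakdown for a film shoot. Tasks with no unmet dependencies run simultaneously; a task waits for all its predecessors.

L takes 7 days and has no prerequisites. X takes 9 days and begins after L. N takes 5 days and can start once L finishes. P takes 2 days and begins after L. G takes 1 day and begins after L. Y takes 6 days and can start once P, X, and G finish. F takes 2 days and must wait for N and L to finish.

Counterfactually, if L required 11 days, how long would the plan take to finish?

As given, the longest chain is L→X→Y = 7+9+6 = 22, so the finish is 22 days.
L lies on that path, so at 11 days the path becomes 26 days.
No other chain overtakes it, so the finish is 26 days.

26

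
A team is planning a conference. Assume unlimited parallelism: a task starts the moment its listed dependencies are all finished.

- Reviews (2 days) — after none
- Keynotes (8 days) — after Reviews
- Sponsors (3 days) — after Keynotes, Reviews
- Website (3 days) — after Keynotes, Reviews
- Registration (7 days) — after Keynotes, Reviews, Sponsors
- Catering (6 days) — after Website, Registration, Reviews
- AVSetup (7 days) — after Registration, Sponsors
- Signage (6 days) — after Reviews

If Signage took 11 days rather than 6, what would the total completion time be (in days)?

Actual critical path: Reviews→Keynotes→Sponsors→Registration→AVSetup = 2+8+3+7+7 = 27 ⇒ 27 days.
Signage has 19 days of float (longest path through it is 8).
No other chain overtakes it, so the finish is 27 days.

27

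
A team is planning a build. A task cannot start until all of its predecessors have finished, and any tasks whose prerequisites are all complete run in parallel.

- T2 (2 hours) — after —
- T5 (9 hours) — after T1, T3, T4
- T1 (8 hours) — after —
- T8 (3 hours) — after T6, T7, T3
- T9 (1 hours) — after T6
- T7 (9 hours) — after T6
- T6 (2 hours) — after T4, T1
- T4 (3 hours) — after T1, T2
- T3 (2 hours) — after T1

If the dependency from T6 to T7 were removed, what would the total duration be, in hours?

20

Before: longest chain T1→T4→T6→T7→T8 = 8+3+2+9+3 = 25, finish 25.
Without T6→T7, T7's earliest start moves from 13 to 0.
After: T1→T4→T5 = 8+3+9 = 20 → 20 hours.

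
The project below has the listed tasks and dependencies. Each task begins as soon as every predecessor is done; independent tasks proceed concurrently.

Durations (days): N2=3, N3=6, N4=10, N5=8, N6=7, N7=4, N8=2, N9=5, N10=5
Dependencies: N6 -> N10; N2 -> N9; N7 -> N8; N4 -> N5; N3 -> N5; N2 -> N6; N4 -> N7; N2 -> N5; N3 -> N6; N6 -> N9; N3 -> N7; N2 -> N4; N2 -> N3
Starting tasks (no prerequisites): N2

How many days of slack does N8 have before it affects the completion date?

N2→N3→N6→N9 = 3+6+7+5 = 21 sets the makespan at 21 days.
Longest path through N8: 19 days (earliest finish 19, latest finish 21).
Slack of N8 = 19 − 17 = 2 days.

2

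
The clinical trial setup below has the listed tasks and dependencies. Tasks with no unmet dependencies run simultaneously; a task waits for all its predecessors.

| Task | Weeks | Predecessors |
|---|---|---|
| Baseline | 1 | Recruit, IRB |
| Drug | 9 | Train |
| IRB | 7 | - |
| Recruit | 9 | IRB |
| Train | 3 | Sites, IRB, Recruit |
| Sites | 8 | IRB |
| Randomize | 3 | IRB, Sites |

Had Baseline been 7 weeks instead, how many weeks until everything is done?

Critical path before the change: IRB→Recruit→Train→Drug = 7+9+3+9 = 28 giving 28 weeks.
The longest path through Baseline is only 17 weeks, so Baseline has float 11.
The critical path is still IRB→Recruit→Train→Drug; finish is now 28 weeks.

28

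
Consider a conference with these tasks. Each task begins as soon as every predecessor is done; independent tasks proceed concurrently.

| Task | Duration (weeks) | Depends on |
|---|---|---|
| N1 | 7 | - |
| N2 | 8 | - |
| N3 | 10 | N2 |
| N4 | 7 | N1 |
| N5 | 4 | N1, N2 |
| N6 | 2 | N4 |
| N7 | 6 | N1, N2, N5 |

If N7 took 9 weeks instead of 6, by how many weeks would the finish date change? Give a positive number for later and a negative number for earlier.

3

The binding path is N2→N5→N7 = 8+4+6 = 18; finish at 18 weeks.
Since N7 is critical, the +3 change carries straight to that chain (now 21 weeks).
No other chain overtakes it, so the finish is 21 weeks.
Change in finish: 21 − 18 = +3 weeks.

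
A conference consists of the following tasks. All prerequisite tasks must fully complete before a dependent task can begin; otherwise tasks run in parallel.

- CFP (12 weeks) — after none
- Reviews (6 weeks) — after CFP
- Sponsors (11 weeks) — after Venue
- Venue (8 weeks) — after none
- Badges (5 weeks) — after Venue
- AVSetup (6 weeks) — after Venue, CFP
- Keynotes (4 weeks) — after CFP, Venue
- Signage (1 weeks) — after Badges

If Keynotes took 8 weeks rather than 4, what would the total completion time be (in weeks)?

The binding path is Venue→Sponsors = 8+11 = 19; finish at 19 weeks.
The longest path through Keynotes is only 16 weeks, so Keynotes has float 3.
The binding chain switches to CFP→Keynotes = 12+8 = 20; finish 20 weeks.

20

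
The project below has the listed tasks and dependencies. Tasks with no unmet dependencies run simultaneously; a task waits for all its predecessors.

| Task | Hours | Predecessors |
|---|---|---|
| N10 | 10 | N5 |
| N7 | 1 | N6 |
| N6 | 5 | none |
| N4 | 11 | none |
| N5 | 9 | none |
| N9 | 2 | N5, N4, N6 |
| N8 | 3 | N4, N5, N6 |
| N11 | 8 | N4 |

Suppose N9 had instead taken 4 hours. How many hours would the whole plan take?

19

The binding path is N4→N11 = 11+8 = 19; finish at 19 hours.
N9 has 6 hours of float (longest path through it is 13).
That remains the longest chain; total 19 hours.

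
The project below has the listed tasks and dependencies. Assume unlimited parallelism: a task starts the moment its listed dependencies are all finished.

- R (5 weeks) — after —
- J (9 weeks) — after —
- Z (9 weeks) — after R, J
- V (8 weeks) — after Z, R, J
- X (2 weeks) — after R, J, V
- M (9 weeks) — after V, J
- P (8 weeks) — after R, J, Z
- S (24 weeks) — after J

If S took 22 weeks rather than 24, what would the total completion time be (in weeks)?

35

Critical path before the change: J→Z→V→M = 9+9+8+9 = 35 giving 35 weeks.
S is off the critical path — its longest chain is 33 weeks, giving 2 of slack.
No other chain overtakes it, so the finish is 35 weeks.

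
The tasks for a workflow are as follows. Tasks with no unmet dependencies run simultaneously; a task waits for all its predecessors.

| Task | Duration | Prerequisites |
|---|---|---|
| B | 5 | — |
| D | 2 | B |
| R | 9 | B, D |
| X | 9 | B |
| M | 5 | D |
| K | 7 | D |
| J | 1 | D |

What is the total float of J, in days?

8

B→D→R = 5+2+9 = 16 sets the makespan at 16 days.
J finishes as early as 8 and must finish by 16.
Slack of J = 15 − 7 = 8 days.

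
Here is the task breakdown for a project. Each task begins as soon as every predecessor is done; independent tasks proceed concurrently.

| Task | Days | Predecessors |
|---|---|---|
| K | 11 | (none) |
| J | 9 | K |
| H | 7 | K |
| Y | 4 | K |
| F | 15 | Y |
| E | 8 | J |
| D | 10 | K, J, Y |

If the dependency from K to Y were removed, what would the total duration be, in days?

Before: longest chain K→J→D = 11+9+10 = 30, finish 30.
Without K→Y, Y's earliest start moves from 11 to 0.
New critical path: K→J→D = 11+9+10 = 30 ⇒ 30 days.

30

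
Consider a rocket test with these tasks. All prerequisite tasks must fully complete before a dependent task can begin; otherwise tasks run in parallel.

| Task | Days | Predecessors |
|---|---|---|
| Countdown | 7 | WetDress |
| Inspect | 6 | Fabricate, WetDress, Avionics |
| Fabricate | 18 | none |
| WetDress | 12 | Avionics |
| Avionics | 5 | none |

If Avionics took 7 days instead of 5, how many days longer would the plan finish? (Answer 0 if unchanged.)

2

Actual critical path: Avionics→WetDress→Countdown = 5+12+7 = 24 ⇒ 24 days.
Avionics lies on that path, so at 7 days the path becomes 26 days.
That remains the longest chain; total 26 days.
Change in finish: 26 − 24 = +2 days.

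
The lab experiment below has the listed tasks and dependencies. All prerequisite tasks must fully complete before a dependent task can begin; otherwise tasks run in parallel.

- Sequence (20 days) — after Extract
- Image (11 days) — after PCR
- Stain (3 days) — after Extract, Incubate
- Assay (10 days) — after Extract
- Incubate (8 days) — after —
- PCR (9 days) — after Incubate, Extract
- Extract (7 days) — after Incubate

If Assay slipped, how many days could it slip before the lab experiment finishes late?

Critical path: Incubate→Extract→PCR→Image = 8+7+9+11 = 35, so the finish is 35 days.
The longest chain containing Assay totals 25 days.
Slack of Assay = 25 − 15 = 10 days.

10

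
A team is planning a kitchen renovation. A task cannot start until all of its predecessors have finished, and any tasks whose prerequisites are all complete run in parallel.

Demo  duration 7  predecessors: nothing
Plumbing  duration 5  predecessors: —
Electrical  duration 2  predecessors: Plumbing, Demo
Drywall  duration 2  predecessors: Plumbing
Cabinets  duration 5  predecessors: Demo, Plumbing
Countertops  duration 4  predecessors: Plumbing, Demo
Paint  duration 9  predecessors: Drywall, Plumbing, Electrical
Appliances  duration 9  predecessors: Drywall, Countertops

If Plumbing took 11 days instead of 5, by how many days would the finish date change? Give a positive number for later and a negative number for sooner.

Actual critical path: Demo→Countertops→Appliances = 7+4+9 = 20 ⇒ 20 days.
Plumbing is off the critical path — its longest chain is 18 days, giving 2 of slack.
The binding chain switches to Plumbing→Countertops→Appliances = 11+4+9 = 24; finish 24 days.
Change in finish: 24 − 20 = +4 days.

4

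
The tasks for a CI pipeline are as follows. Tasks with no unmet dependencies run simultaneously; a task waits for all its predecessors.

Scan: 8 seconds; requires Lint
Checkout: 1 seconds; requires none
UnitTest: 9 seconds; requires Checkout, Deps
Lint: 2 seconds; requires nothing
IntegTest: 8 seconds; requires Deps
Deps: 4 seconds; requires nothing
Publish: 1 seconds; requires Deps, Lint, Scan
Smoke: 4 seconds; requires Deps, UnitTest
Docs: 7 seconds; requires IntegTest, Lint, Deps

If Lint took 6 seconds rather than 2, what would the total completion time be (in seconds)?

19

The binding path is Deps→IntegTest→Docs = 4+8+7 = 19; finish at 19 seconds.
Lint has 8 seconds of float (longest path through it is 11).
No other chain overtakes it, so the finish is 19 seconds.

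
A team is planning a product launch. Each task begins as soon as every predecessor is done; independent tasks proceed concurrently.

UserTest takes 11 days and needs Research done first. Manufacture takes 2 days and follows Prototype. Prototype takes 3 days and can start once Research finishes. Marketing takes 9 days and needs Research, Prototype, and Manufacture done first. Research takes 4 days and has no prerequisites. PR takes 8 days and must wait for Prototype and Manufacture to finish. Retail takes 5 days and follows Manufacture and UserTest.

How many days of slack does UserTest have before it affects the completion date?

0

Critical path: Research→UserTest→Retail = 4+11+5 = 20, so the finish is 20 days.
UserTest finishes as early as 15 and must finish by 15.
So UserTest can slip 15 − 15 = 0 days.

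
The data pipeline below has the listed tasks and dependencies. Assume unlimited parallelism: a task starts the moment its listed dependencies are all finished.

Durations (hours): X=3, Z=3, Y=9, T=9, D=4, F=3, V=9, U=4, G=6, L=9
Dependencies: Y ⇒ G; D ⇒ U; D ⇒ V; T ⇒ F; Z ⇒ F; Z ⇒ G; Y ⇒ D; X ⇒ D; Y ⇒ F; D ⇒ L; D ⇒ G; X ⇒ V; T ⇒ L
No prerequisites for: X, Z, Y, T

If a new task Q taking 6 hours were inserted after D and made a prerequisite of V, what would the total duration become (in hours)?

Originally the project takes 22 hours.
With Q inserted, V now waits for max(X, D, Q).
New critical path: Y→D→Q→V = 9+4+6+9 = 28 ⇒ 28 hours.

28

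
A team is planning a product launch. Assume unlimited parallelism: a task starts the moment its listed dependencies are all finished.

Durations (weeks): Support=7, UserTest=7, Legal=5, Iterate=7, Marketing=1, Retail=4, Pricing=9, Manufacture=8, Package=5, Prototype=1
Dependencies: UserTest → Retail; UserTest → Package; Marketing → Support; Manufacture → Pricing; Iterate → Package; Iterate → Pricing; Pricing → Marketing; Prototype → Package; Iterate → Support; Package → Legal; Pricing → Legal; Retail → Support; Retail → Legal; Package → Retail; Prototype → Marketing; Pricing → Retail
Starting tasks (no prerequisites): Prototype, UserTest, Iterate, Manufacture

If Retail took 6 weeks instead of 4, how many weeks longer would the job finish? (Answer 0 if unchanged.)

Critical path before the change: Manufacture→Pricing→Retail→Support = 8+9+4+7 = 28 giving 28 weeks.
Since Retail is critical, the +2 change carries straight to that chain (now 30 weeks).
No other chain overtakes it, so the finish is 30 weeks.
Change in finish: 30 − 28 = +2 weeks.

2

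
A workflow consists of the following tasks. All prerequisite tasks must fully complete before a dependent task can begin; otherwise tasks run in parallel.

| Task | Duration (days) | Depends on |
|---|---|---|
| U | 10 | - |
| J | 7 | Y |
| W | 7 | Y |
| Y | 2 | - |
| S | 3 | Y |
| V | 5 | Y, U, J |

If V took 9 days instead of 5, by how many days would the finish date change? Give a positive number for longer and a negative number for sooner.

The binding path is U→V = 10+5 = 15; finish at 15 days.
V lies on that path, so at 9 days the path becomes 19 days.
The critical path is still U→V; finish is now 19 days.
Change in finish: 19 − 15 = +4 days.

4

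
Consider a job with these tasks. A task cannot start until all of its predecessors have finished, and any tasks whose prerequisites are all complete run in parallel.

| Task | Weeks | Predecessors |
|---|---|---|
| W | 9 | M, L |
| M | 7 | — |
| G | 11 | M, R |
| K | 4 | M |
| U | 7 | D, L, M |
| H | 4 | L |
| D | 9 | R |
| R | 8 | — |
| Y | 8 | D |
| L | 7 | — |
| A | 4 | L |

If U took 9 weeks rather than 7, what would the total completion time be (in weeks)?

26

As given, the longest chain is R→D→Y = 8+9+8 = 25, so the finish is 25 weeks.
U has 1 week of float (longest path through it is 24).
New critical path: R→D→U = 8+9+9 = 26 ⇒ 26 weeks.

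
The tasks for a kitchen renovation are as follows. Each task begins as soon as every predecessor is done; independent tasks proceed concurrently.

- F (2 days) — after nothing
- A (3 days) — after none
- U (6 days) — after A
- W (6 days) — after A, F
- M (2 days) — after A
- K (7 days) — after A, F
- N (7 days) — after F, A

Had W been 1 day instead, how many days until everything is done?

10

Critical path before the change: A→K = 3+7 = 10 giving 10 days.
W is off the critical path — its longest chain is 9 days, giving 1 of slack.
That remains the longest chain; total 10 days.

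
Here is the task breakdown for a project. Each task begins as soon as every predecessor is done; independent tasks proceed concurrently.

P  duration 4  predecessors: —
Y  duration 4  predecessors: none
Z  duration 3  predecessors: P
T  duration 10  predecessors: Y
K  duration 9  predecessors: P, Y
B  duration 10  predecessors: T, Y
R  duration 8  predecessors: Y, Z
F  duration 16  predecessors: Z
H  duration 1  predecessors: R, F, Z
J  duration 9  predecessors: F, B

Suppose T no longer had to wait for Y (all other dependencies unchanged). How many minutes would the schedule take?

32

Original critical path: Y→T→B→J = 4+10+10+9 = 33 ⇒ 33 minutes.
Without Y→T, T's earliest start moves from 4 to 0.
After: P→Z→F→J = 4+3+16+9 = 32 → 32 minutes.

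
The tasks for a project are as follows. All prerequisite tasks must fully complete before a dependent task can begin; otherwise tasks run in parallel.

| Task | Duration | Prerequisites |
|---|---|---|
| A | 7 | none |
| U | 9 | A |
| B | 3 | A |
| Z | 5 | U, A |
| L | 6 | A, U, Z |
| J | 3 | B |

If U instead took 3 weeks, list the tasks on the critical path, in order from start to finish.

Baseline: A→U→Z→L = 7+9+5+6 = 27 → 27 weeks.
U lies on that path, so at 3 weeks the path becomes 21 weeks.
The critical path is still A→U→Z→L; finish is now 21 weeks.

A, U, Z, L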